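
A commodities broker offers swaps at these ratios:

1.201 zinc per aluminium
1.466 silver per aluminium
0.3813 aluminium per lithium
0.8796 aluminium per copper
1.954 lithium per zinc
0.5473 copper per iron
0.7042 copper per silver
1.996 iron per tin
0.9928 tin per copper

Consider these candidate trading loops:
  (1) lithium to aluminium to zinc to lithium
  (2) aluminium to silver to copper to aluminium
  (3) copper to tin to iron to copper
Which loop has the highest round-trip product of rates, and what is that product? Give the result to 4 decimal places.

1.0845

(1) 0.3813 × 1.201 × 1.954 = 0.89482
(2) 1.466 × 0.7042 × 0.8796 = 0.90806
(3) 0.9928 × 1.996 × 0.5473 = 1.08455
Highest is cycle (3) at 1.0845 (>1, arbitrage).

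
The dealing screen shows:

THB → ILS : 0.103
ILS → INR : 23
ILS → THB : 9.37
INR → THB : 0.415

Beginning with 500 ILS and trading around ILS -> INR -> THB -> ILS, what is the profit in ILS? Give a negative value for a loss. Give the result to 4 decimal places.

-8.4325

500 ILS × 23 = 11500 INR
11500 INR × 0.415 = 4772.5 THB
4772.5 THB × 0.103 = 491.5675 ILS
Net change: 491.5675 − 500 = -8.4325 ILS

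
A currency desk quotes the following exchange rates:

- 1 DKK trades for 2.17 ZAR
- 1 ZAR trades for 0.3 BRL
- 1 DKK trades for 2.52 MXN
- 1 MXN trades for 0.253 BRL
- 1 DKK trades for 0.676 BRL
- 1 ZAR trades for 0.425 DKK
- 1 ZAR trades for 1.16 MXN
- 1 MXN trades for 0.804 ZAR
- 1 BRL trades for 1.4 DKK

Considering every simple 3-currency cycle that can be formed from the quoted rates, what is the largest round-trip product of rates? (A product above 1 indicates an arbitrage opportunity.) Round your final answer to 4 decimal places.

0.9114

ZAR→BRL→DKK→ZAR: 0.3 × 1.4 × 2.17 = 0.91140
MXN→BRL→DKK→MXN: 0.253 × 1.4 × 2.52 = 0.89258
MXN→ZAR→DKK→MXN: 0.804 × 0.425 × 2.52 = 0.86108
Maximum is ZAR→BRL→DKK→ZAR at 0.9114; no arbitrage — every cycle loses value.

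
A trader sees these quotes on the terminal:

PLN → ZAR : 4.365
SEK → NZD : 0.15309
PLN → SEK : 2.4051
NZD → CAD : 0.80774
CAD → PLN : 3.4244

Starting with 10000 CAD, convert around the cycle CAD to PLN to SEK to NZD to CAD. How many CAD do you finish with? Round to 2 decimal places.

10184.41

10000 CAD × 3.4244 = 34244 PLN
34244 PLN × 2.4051 = 82360.2444 SEK
82360.2444 SEK × 0.15309 = 12608.529815196 NZD
12608.529815196 NZD × 0.80774 = 10184.41387292641704 CAD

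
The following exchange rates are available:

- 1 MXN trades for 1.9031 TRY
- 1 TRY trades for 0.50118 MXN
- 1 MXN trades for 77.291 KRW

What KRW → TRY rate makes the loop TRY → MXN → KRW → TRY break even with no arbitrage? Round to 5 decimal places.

0.02582

Known legs of the cycle: 0.50118 × 77.291 = 38.73670338
For no arbitrage the full-cycle product must be 1, so the missing rate is 1 / 38.73670338 ≈ 0.0258153.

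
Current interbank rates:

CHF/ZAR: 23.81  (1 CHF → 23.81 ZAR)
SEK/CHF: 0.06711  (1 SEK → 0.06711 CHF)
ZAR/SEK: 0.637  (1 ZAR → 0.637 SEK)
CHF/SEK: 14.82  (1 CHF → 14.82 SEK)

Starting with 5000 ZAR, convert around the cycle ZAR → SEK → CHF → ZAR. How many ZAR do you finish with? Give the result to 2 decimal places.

5000 ZAR × 0.637 = 3185 SEK
3185 SEK × 0.06711 = 213.74535 CHF
213.74535 CHF × 23.81 = 5089.2767835 ZAR

5089.28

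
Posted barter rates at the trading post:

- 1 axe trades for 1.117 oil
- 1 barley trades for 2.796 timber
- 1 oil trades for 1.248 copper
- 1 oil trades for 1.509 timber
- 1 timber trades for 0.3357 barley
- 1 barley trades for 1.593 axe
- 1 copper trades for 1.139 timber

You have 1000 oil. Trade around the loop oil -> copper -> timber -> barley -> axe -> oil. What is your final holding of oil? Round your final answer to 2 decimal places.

849.10

1000 oil × 1.248 = 1248 copper
1248 copper × 1.139 = 1421.472 timber
1421.472 timber × 0.3357 = 477.1881504 barley
477.1881504 barley × 1.593 = 760.1607235872 axe
760.1607235872 axe × 1.117 = 849.0995282469024 oil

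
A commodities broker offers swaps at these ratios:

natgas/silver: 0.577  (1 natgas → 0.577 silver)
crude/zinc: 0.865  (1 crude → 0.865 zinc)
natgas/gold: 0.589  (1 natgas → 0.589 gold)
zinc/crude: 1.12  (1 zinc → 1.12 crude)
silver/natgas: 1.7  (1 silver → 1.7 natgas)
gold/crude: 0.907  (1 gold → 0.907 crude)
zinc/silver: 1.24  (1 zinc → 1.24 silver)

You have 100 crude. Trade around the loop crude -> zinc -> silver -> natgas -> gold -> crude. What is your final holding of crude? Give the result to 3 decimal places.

97.411

100 crude × 0.865 = 86.5 zinc
86.5 zinc × 1.24 = 107.26 silver
107.26 silver × 1.7 = 182.342 natgas
182.342 natgas × 0.589 = 107.399438 gold
107.399438 gold × 0.907 = 97.411290266 crude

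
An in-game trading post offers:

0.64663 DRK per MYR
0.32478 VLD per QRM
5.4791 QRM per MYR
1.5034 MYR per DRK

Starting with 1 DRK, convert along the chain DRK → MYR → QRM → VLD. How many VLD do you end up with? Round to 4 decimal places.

2.6753

1 DRK × 1.5034 = 1.5034 MYR
1.5034 MYR × 5.4791 = 8.23727894 QRM
8.23727894 QRM × 0.32478 = 2.6753034541332 VLD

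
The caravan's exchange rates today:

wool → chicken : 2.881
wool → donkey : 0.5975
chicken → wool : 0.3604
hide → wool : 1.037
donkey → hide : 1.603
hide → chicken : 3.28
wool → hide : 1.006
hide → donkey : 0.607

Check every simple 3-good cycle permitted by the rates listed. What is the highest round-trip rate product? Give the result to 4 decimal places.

1.1892

hide→chicken→wool→hide: 3.28 × 0.3604 × 1.006 = 1.18920
hide→wool→donkey→hide: 1.037 × 0.5975 × 1.603 = 0.99323
Maximum is hide→chicken→wool→hide at 1.1892; arbitrage exists.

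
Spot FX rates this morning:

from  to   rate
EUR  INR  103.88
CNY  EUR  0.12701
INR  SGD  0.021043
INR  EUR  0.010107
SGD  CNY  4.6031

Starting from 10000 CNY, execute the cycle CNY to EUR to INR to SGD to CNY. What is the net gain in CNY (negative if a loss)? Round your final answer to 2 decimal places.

10000 CNY × 0.12701 = 1270.1 EUR
1270.1 EUR × 103.88 = 131937.988 INR
131937.988 INR × 0.021043 = 2776.371081484 SGD
2776.371081484 SGD × 4.6031 = 12779.9137251790004 CNY
Net change: 12779.9137251790004 − 10000 = 2779.9137251790004 CNY

2779.91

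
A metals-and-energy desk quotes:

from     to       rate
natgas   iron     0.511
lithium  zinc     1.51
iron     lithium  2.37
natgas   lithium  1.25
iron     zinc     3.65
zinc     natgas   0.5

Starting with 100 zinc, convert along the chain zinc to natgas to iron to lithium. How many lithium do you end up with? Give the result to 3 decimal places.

100 zinc × 0.5 = 50 natgas
50 natgas × 0.511 = 25.55 iron
25.55 iron × 2.37 = 60.5535 lithium

60.554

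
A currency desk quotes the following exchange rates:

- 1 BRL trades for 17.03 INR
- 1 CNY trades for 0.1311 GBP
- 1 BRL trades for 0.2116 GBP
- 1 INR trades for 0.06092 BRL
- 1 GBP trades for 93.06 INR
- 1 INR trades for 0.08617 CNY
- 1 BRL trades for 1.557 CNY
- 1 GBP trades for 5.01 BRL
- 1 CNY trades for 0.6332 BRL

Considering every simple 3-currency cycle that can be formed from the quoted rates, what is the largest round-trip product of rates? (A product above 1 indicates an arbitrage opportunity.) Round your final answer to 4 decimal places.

GBP→INR→BRL→GBP: 93.06 × 0.06092 × 0.2116 = 1.19961
GBP→INR→CNY→GBP: 93.06 × 0.08617 × 0.1311 = 1.05129
GBP→BRL→CNY→GBP: 5.01 × 1.557 × 0.1311 = 1.02265
INR→CNY→BRL→INR: 0.08617 × 0.6332 × 17.03 = 0.92921
Maximum is GBP→INR→BRL→GBP at 1.1996; arbitrage exists.

1.1996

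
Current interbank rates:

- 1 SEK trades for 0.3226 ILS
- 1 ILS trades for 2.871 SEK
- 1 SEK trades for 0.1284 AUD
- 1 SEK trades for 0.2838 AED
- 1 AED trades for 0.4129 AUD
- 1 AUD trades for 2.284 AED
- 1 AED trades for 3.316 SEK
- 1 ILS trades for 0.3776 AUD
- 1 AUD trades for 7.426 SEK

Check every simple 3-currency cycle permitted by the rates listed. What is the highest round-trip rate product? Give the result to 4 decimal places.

SEK→AUD→AED→SEK: 0.1284 × 2.284 × 3.316 = 0.97247
SEK→ILS→AUD→SEK: 0.3226 × 0.3776 × 7.426 = 0.90459
SEK→AED→AUD→SEK: 0.2838 × 0.4129 × 7.426 = 0.87019
Maximum is SEK→AUD→AED→SEK at 0.9725; no arbitrage — every cycle loses value.

0.9725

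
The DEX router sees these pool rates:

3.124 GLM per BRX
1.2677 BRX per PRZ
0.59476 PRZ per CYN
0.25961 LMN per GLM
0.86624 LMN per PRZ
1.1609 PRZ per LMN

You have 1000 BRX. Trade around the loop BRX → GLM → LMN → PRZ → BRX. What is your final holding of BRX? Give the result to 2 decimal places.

1193.56

1000 BRX × 3.124 = 3124 GLM
3124 GLM × 0.25961 = 811.02164 LMN
811.02164 LMN × 1.1609 = 941.515021876 PRZ
941.515021876 PRZ × 1.2677 = 1193.5585932322052 BRX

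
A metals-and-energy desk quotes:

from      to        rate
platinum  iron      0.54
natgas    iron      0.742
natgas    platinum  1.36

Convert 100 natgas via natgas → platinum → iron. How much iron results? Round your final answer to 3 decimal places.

100 natgas × 1.36 = 136 platinum
136 platinum × 0.54 = 73.44 iron

73.440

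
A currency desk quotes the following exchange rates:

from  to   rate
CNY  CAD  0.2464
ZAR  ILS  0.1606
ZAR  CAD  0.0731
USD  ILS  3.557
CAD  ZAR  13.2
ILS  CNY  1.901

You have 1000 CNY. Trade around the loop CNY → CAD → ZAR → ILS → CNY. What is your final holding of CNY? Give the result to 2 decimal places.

1000 CNY × 0.2464 = 246.4 CAD
246.4 CAD × 13.2 = 3252.48 ZAR
3252.48 ZAR × 0.1606 = 522.348288 ILS
522.348288 ILS × 1.901 = 992.984095488 CNY

992.98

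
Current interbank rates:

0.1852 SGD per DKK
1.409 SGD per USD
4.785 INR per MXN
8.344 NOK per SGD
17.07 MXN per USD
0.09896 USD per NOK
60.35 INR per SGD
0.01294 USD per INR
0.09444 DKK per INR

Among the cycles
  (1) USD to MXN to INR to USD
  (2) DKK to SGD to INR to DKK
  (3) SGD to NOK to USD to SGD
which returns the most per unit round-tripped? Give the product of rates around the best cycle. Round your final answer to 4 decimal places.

1.1634

(1) 17.07 × 4.785 × 0.01294 = 1.05694
(2) 0.1852 × 60.35 × 0.09444 = 1.05554
(3) 8.344 × 0.09896 × 1.409 = 1.16344
Highest is cycle (3) at 1.1634 (>1, arbitrage).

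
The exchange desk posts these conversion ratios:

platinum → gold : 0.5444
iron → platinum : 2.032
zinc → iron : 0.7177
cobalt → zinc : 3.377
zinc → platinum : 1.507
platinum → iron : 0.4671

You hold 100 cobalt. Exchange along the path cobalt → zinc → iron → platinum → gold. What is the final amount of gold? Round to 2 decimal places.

100 cobalt × 3.377 = 337.7 zinc
337.7 zinc × 0.7177 = 242.36729 iron
242.36729 iron × 2.032 = 492.49033328 platinum
492.49033328 platinum × 0.5444 = 268.111737437632 gold

268.11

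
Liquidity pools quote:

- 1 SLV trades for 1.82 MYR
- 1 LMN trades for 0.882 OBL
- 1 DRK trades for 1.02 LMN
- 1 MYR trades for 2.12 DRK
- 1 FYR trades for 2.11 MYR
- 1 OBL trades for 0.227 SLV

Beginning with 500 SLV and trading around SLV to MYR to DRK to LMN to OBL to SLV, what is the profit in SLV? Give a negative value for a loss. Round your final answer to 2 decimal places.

500 SLV × 1.82 = 910 MYR
910 MYR × 2.12 = 1929.2 DRK
1929.2 DRK × 1.02 = 1967.784 LMN
1967.784 LMN × 0.882 = 1735.585488 OBL
1735.585488 OBL × 0.227 = 393.977905776 SLV
Net change: 393.977905776 − 500 = -106.022094224 SLV

-106.02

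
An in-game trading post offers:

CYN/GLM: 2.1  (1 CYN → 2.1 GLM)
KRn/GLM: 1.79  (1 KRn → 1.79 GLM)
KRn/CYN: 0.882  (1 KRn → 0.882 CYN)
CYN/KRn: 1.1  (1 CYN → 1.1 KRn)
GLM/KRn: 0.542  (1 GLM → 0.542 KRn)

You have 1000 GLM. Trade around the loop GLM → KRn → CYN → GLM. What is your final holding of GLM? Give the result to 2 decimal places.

1003.89

1000 GLM × 0.542 = 542 KRn
542 KRn × 0.882 = 478.044 CYN
478.044 CYN × 2.1 = 1003.8924 GLM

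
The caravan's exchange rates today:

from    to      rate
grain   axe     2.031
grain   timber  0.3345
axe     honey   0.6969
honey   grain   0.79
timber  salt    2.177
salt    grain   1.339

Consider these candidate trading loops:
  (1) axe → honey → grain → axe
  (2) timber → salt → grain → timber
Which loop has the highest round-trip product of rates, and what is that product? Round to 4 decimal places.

(1) 0.6969 × 0.79 × 2.031 = 1.11817
(2) 2.177 × 1.339 × 0.3345 = 0.97507
Highest is cycle (1) at 1.1182 (>1, arbitrage).

1.1182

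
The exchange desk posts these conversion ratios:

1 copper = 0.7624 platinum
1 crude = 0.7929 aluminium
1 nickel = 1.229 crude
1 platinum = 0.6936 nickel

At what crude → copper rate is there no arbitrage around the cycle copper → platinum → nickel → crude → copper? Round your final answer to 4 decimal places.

1.5387

Known legs of the cycle: 0.7624 × 0.6936 × 1.229 = 0.64989598656
For no arbitrage the full-cycle product must be 1, so the missing rate is 1 / 0.64989598656 ≈ 1.538708.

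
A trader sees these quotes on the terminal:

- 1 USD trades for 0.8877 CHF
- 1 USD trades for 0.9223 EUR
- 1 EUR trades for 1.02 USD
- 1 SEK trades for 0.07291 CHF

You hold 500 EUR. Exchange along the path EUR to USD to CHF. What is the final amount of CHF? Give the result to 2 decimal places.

452.73

500 EUR × 1.02 = 510 USD
510 USD × 0.8877 = 452.727 CHF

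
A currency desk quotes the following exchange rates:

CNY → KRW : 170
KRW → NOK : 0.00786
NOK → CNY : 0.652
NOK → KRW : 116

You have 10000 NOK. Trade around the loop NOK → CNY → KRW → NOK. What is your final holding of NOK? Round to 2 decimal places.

8712.02

10000 NOK × 0.652 = 6520 CNY
6520 CNY × 170 = 1108400 KRW
1108400 KRW × 0.00786 = 8712.024 NOK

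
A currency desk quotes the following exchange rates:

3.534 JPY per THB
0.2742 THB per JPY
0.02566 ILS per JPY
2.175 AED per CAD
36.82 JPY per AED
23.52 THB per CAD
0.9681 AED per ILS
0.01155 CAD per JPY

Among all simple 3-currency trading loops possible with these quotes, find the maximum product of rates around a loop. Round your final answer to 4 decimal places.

0.9600

JPY→CAD→THB→JPY: 0.01155 × 23.52 × 3.534 = 0.96003
JPY→CAD→AED→JPY: 0.01155 × 2.175 × 36.82 = 0.92496
JPY→ILS→AED→JPY: 0.02566 × 0.9681 × 36.82 = 0.91466
Maximum is JPY→CAD→THB→JPY at 0.9600; no arbitrage — every cycle loses value.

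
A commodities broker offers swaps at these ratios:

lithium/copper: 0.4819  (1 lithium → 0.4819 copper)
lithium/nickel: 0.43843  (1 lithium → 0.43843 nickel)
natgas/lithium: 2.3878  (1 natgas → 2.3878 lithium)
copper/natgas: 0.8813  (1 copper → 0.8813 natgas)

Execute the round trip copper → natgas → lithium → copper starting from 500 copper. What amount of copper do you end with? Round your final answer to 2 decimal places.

500 copper × 0.8813 = 440.65 natgas
440.65 natgas × 2.3878 = 1052.18407 lithium
1052.18407 lithium × 0.4819 = 507.047503333 copper

507.05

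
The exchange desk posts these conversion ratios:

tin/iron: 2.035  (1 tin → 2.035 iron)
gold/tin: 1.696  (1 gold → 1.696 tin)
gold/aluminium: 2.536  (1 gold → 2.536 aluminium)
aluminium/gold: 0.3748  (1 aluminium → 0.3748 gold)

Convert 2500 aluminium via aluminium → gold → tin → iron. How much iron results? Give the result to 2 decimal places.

2500 aluminium × 0.3748 = 937 gold
937 gold × 1.696 = 1589.152 tin
1589.152 tin × 2.035 = 3233.92432 iron

3233.92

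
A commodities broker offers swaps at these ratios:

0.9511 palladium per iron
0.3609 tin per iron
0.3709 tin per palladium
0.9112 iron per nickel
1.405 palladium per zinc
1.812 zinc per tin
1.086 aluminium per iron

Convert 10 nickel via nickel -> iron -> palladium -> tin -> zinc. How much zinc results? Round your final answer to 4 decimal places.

10 nickel × 0.9112 = 9.112 iron
9.112 iron × 0.9511 = 8.6664232 palladium
8.6664232 palladium × 0.3709 = 3.21437636488 tin
3.21437636488 tin × 1.812 = 5.82444997316256 zinc

5.8244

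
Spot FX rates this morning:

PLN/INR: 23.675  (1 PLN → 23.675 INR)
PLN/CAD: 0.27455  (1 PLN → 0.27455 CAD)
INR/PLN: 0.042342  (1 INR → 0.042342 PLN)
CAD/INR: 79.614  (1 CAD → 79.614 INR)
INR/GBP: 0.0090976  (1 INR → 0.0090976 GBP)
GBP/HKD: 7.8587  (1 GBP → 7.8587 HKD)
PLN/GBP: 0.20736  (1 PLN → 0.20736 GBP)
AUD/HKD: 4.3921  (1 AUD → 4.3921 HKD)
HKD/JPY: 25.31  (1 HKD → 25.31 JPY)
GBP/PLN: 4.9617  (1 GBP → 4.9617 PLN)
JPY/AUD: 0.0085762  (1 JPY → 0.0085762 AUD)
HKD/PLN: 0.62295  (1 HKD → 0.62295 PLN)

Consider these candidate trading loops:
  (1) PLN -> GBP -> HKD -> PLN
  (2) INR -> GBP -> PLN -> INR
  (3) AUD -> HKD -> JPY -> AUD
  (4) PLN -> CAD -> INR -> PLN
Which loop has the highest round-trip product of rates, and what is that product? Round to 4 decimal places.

1.0687

(1) 0.20736 × 7.8587 × 0.62295 = 1.01515
(2) 0.0090976 × 4.9617 × 23.675 = 1.06868
(3) 4.3921 × 25.31 × 0.0085762 = 0.95337
(4) 0.27455 × 79.614 × 0.042342 = 0.92551
Highest is cycle (2) at 1.0687 (>1, arbitrage).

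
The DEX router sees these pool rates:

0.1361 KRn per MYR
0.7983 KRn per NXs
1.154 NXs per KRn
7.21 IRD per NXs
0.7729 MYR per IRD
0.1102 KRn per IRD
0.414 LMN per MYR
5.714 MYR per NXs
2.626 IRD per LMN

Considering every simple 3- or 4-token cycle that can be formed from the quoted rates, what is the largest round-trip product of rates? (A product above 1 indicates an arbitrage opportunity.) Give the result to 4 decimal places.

IRD→KRn→NXs→IRD: 0.1102 × 1.154 × 7.21 = 0.91690
NXs→MYR→KRn→NXs: 5.714 × 0.1361 × 1.154 = 0.89744
IRD→MYR→KRn→NXs→IRD: 0.7729 × 0.1361 × 1.154 × 7.21 = 0.87523
IRD→MYR→LMN→IRD: 0.7729 × 0.414 × 2.626 = 0.84027
Maximum is IRD→KRn→NXs→IRD at 0.9169; no arbitrage — every cycle loses value.

0.9169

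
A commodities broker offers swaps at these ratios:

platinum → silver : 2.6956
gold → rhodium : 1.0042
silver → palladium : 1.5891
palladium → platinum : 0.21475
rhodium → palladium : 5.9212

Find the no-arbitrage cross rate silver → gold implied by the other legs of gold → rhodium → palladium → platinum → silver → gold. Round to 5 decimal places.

0.29052

Known legs of the cycle: 1.0042 × 5.9212 × 0.21475 × 2.6956 = 3.442061040482104
For no arbitrage the full-cycle product must be 1, so the missing rate is 1 / 3.442061040482104 ≈ 0.2905236.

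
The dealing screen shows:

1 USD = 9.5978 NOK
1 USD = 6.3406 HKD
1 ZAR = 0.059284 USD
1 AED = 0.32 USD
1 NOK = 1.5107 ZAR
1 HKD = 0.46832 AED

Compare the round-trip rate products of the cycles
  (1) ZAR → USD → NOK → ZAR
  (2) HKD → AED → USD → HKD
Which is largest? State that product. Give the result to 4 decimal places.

0.9502

(1) 0.059284 × 9.5978 × 1.5107 = 0.85958
(2) 0.46832 × 0.32 × 6.3406 = 0.95022
Highest is cycle (2) at 0.9502 (≤1, no arbitrage).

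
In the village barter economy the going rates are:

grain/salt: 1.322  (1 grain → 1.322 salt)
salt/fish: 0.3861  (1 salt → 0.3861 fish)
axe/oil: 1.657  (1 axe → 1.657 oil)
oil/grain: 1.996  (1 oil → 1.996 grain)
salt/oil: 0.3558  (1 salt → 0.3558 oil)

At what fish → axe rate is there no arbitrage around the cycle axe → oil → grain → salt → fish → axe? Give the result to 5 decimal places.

Known legs of the cycle: 1.657 × 1.996 × 1.322 × 0.3861 = 1.6881627072024
For no arbitrage the full-cycle product must be 1, so the missing rate is 1 / 1.6881627072024 ≈ 0.5923600.

0.59236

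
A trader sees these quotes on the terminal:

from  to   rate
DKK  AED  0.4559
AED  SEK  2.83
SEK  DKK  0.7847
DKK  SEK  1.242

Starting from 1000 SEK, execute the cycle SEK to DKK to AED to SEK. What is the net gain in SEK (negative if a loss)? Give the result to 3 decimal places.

1000 SEK × 0.7847 = 784.7 DKK
784.7 DKK × 0.4559 = 357.74473 AED
357.74473 AED × 2.83 = 1012.4175859 SEK
Net change: 1012.4175859 − 1000 = 12.4175859 SEK

12.418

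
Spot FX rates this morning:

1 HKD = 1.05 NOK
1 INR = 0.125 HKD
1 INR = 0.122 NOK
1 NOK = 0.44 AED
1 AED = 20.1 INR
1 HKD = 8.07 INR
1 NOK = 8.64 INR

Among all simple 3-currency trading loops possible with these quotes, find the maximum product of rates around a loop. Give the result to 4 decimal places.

NOK→INR→HKD→NOK: 8.64 × 0.125 × 1.05 = 1.13400
AED→INR→NOK→AED: 20.1 × 0.122 × 0.44 = 1.07897
Maximum is NOK→INR→HKD→NOK at 1.1340; arbitrage exists.

1.1340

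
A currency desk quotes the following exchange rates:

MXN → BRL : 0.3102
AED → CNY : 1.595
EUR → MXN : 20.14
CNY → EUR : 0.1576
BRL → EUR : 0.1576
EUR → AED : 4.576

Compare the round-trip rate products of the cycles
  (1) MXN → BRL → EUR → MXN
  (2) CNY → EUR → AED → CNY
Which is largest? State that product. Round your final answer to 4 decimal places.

1.1503

(1) 0.3102 × 0.1576 × 20.14 = 0.98459
(2) 0.1576 × 4.576 × 1.595 = 1.15028
Highest is cycle (2) at 1.1503 (>1, arbitrage).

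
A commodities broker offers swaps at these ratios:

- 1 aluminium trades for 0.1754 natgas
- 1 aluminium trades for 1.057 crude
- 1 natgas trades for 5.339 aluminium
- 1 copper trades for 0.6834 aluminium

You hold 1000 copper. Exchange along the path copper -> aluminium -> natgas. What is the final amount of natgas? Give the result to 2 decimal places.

1000 copper × 0.6834 = 683.4 aluminium
683.4 aluminium × 0.1754 = 119.86836 natgas

119.87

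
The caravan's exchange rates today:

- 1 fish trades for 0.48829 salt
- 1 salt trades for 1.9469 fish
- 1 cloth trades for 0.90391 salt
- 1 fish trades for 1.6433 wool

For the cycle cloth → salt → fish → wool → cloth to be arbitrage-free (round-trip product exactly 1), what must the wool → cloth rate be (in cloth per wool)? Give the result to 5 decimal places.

Known legs of the cycle: 0.90391 × 1.9469 × 1.6433 = 2.8919161154107
For no arbitrage the full-cycle product must be 1, so the missing rate is 1 / 2.8919161154107 ≈ 0.3457915.

0.34579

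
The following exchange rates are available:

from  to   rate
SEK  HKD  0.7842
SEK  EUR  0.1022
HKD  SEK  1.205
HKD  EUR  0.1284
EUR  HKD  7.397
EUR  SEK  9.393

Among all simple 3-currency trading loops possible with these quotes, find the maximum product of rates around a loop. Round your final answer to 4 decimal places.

0.9458

HKD→EUR→SEK→HKD: 0.1284 × 9.393 × 0.7842 = 0.94579
HKD→SEK→EUR→HKD: 1.205 × 0.1022 × 7.397 = 0.91095
Maximum is HKD→EUR→SEK→HKD at 0.9458; no arbitrage — every cycle loses value.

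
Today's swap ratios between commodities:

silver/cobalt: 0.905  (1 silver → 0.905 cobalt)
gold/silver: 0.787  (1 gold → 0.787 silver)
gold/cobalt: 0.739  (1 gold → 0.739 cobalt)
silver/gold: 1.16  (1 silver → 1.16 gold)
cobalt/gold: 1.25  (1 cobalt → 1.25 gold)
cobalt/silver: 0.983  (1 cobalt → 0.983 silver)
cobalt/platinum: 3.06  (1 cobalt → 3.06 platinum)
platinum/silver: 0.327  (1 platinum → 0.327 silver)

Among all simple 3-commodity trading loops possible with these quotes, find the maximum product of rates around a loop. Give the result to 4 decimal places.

platinum→silver→cobalt→platinum: 0.327 × 0.905 × 3.06 = 0.90556
gold→silver→cobalt→gold: 0.787 × 0.905 × 1.25 = 0.89029
gold→cobalt→silver→gold: 0.739 × 0.983 × 1.16 = 0.84267
Maximum is platinum→silver→cobalt→platinum at 0.9056; no arbitrage — every cycle loses value.

0.9056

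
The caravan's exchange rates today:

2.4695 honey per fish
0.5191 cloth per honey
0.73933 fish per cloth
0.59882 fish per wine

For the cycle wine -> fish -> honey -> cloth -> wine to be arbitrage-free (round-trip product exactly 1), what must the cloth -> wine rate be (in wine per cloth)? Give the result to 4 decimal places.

Known legs of the cycle: 0.59882 × 2.4695 × 0.5191 = 0.767637807409
For no arbitrage the full-cycle product must be 1, so the missing rate is 1 / 0.767637807409 ≈ 1.302698.

1.3027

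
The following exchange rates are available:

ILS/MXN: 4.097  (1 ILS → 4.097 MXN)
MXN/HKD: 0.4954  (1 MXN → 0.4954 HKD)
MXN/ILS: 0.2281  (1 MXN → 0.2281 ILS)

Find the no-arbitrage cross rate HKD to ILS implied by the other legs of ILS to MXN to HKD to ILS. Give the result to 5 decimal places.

0.49269

Known legs of the cycle: 4.097 × 0.4954 = 2.0296538
For no arbitrage the full-cycle product must be 1, so the missing rate is 1 / 2.0296538 ≈ 0.4926949.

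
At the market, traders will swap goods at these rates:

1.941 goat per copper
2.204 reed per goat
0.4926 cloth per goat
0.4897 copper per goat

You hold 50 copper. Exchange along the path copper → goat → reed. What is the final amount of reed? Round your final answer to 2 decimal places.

50 copper × 1.941 = 97.05 goat
97.05 goat × 2.204 = 213.8982 reed

213.90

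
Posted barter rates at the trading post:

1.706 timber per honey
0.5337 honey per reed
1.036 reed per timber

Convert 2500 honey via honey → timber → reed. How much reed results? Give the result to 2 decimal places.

4418.54

2500 honey × 1.706 = 4265 timber
4265 timber × 1.036 = 4418.54 reed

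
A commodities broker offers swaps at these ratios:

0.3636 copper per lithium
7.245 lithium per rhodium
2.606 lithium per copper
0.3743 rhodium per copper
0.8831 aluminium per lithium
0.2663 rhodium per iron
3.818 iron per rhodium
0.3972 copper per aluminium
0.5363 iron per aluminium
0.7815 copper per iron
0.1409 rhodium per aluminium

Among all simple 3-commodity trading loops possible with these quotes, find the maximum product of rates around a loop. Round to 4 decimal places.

iron→copper→rhodium→iron: 0.7815 × 0.3743 × 3.818 = 1.11682
rhodium→lithium→copper→rhodium: 7.245 × 0.3636 × 0.3743 = 0.98601
aluminium→copper→lithium→aluminium: 0.3972 × 2.606 × 0.8831 = 0.91410
aluminium→rhodium→lithium→aluminium: 0.1409 × 7.245 × 0.8831 = 0.90149
Maximum is iron→copper→rhodium→iron at 1.1168; arbitrage exists.

1.1168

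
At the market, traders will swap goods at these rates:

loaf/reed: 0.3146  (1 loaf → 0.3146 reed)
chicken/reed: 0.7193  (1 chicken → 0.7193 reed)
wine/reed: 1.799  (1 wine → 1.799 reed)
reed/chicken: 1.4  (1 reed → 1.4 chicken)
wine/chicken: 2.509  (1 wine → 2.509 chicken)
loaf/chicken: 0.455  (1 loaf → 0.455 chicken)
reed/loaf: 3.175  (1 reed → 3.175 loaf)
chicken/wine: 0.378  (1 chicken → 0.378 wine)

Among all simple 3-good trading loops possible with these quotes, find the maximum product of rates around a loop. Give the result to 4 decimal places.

loaf→chicken→reed→loaf: 0.455 × 0.7193 × 3.175 = 1.03912
wine→reed→chicken→wine: 1.799 × 1.4 × 0.378 = 0.95203
Maximum is loaf→chicken→reed→loaf at 1.0391; arbitrage exists.

1.0391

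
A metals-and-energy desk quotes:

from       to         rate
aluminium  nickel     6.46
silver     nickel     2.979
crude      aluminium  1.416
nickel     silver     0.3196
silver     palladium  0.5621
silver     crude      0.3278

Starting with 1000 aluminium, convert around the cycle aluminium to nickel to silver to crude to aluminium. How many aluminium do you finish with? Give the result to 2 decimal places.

958.32

1000 aluminium × 6.46 = 6460 nickel
6460 nickel × 0.3196 = 2064.616 silver
2064.616 silver × 0.3278 = 676.7811248 crude
676.7811248 crude × 1.416 = 958.3220727168 aluminium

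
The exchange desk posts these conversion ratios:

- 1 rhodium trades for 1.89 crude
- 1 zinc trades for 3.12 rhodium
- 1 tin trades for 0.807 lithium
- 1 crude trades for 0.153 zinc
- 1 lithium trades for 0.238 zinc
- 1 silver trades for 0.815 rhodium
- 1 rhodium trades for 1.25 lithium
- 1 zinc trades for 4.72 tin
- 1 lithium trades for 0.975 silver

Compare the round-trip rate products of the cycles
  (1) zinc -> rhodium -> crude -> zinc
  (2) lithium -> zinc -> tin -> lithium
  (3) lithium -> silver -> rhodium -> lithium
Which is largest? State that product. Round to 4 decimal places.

0.9933

(1) 3.12 × 1.89 × 0.153 = 0.90221
(2) 0.238 × 4.72 × 0.807 = 0.90655
(3) 0.975 × 0.815 × 1.25 = 0.99328
Highest is cycle (3) at 0.9933 (≤1, no arbitrage).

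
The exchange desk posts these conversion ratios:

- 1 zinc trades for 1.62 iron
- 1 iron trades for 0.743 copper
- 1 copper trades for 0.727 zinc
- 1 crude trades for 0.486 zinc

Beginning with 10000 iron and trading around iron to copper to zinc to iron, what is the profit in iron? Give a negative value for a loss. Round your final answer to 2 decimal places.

10000 iron × 0.743 = 7430 copper
7430 copper × 0.727 = 5401.61 zinc
5401.61 zinc × 1.62 = 8750.6082 iron
Net change: 8750.6082 − 10000 = -1249.3918 iron

-1249.39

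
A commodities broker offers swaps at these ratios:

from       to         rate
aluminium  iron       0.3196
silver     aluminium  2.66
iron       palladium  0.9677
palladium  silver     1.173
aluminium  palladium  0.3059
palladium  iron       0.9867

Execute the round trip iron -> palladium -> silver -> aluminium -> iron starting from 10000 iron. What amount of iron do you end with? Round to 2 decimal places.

9650.00

10000 iron × 0.9677 = 9677 palladium
9677 palladium × 1.173 = 11351.121 silver
11351.121 silver × 2.66 = 30193.98186 aluminium
30193.98186 aluminium × 0.3196 = 9649.996602456 iron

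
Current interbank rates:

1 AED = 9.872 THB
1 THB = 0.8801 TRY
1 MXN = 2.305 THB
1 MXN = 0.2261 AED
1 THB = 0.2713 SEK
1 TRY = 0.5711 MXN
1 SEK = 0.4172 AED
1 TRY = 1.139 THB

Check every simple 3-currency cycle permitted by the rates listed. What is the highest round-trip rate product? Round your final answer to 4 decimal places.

MXN→THB→TRY→MXN: 2.305 × 0.8801 × 0.5711 = 1.15855
THB→SEK→AED→THB: 0.2713 × 0.4172 × 9.872 = 1.11738
Maximum is MXN→THB→TRY→MXN at 1.1586; arbitrage exists.

1.1586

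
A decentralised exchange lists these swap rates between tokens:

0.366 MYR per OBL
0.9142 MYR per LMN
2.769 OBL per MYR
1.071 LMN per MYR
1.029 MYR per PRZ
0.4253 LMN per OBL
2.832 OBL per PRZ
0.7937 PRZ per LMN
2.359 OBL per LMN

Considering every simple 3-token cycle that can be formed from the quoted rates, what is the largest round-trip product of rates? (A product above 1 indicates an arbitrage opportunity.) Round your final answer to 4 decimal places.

1.0766

LMN→MYR→OBL→LMN: 0.9142 × 2.769 × 0.4253 = 1.07661
PRZ→OBL→LMN→PRZ: 2.832 × 0.4253 × 0.7937 = 0.95597
LMN→OBL→MYR→LMN: 2.359 × 0.366 × 1.071 = 0.92469
PRZ→MYR→LMN→PRZ: 1.029 × 1.071 × 0.7937 = 0.87470
Maximum is LMN→MYR→OBL→LMN at 1.0766; arbitrage exists.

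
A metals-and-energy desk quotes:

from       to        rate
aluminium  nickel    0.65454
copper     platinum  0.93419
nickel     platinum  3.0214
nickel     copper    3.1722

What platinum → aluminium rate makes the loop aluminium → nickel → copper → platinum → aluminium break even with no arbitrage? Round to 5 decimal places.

Known legs of the cycle: 0.65454 × 3.1722 × 0.93419 = 1.93968839303172
For no arbitrage the full-cycle product must be 1, so the missing rate is 1 / 1.93968839303172 ≈ 0.5155467.

0.51555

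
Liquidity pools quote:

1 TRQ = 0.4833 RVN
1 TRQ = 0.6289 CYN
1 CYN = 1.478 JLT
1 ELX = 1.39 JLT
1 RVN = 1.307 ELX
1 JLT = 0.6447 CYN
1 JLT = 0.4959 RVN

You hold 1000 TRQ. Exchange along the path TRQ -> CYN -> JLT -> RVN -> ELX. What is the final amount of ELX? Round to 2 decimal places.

602.46

1000 TRQ × 0.6289 = 628.9 CYN
628.9 CYN × 1.478 = 929.5142 JLT
929.5142 JLT × 0.4959 = 460.94609178 RVN
460.94609178 RVN × 1.307 = 602.45654195646 ELX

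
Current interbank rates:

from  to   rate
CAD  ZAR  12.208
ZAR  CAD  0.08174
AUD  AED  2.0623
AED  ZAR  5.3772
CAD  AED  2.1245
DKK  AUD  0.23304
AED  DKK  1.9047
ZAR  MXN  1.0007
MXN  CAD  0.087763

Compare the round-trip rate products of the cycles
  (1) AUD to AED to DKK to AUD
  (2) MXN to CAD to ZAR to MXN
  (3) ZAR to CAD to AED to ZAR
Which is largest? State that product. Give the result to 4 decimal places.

(1) 2.0623 × 1.9047 × 0.23304 = 0.91540
(2) 0.087763 × 12.208 × 1.0007 = 1.07216
(3) 0.08174 × 2.1245 × 5.3772 = 0.93379
Highest is cycle (2) at 1.0722 (>1, arbitrage).

1.0722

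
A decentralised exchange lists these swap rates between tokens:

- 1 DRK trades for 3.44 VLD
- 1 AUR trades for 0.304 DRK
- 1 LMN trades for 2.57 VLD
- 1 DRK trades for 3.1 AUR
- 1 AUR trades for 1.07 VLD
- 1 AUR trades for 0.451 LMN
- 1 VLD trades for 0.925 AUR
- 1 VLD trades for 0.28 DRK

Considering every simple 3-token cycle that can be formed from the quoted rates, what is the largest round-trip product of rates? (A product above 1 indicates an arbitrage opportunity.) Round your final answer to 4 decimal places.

VLD→AUR→LMN→VLD: 0.925 × 0.451 × 2.57 = 1.07214
VLD→AUR→DRK→VLD: 0.925 × 0.304 × 3.44 = 0.96733
VLD→DRK→AUR→VLD: 0.28 × 3.1 × 1.07 = 0.92876
Maximum is VLD→AUR→LMN→VLD at 1.0721; arbitrage exists.

1.0721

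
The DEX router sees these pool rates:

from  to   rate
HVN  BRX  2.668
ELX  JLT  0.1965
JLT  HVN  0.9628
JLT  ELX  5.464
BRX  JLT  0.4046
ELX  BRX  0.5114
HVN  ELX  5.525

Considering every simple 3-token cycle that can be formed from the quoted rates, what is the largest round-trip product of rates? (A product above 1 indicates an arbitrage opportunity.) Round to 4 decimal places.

JLT→ELX→BRX→JLT: 5.464 × 0.5114 × 0.4046 = 1.13057
HVN→ELX→JLT→HVN: 5.525 × 0.1965 × 0.9628 = 1.04528
HVN→BRX→JLT→HVN: 2.668 × 0.4046 × 0.9628 = 1.03932
Maximum is JLT→ELX→BRX→JLT at 1.1306; arbitrage exists.

1.1306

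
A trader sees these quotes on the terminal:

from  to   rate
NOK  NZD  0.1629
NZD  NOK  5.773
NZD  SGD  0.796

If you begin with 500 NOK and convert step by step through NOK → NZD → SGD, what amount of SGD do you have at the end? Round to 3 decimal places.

500 NOK × 0.1629 = 81.45 NZD
81.45 NZD × 0.796 = 64.8342 SGD

64.834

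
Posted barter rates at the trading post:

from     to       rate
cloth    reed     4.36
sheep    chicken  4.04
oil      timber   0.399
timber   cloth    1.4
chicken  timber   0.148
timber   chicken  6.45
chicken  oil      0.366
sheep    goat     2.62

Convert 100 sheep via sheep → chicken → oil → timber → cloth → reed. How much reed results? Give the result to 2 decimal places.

100 sheep × 4.04 = 404 chicken
404 chicken × 0.366 = 147.864 oil
147.864 oil × 0.399 = 58.997736 timber
58.997736 timber × 1.4 = 82.5968304 cloth
82.5968304 cloth × 4.36 = 360.122180544 reed

360.12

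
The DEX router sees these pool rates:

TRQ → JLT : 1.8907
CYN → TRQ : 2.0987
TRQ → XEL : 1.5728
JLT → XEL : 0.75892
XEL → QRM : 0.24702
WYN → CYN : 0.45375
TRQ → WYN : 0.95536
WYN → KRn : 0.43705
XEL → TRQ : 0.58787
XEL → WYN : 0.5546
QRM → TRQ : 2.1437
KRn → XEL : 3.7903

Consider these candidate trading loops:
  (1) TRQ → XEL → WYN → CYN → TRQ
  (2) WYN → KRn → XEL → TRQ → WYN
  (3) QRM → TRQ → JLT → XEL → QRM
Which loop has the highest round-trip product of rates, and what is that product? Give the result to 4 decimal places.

(1) 1.5728 × 0.5546 × 0.45375 × 2.0987 = 0.83065
(2) 0.43705 × 3.7903 × 0.58787 × 0.95536 = 0.93036
(3) 2.1437 × 1.8907 × 0.75892 × 0.24702 = 0.75983
Highest is cycle (2) at 0.9304 (≤1, no arbitrage).

0.9304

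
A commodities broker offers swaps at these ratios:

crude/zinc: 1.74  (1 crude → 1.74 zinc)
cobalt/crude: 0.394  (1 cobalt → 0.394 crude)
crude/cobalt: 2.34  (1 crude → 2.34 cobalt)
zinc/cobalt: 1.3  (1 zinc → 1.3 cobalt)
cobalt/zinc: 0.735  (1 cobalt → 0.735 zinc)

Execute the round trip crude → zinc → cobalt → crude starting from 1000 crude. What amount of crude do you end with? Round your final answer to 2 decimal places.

891.23

1000 crude × 1.74 = 1740 zinc
1740 zinc × 1.3 = 2262 cobalt
2262 cobalt × 0.394 = 891.228 crude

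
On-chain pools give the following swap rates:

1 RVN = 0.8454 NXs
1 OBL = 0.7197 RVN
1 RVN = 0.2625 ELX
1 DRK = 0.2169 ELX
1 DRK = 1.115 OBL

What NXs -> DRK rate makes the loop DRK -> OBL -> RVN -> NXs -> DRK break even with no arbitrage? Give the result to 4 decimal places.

Known legs of the cycle: 1.115 × 0.7197 × 0.8454 = 0.6784043337
For no arbitrage the full-cycle product must be 1, so the missing rate is 1 / 0.6784043337 ≈ 1.474047.

1.4740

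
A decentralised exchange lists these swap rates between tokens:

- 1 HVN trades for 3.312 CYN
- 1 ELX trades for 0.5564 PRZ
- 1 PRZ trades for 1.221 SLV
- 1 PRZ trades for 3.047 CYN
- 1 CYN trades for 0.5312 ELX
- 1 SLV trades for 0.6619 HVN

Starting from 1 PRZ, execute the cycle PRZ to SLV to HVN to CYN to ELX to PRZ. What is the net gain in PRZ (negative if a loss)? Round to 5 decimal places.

-0.20888

1 PRZ × 1.221 = 1.221 SLV
1.221 SLV × 0.6619 = 0.8081799 HVN
0.8081799 HVN × 3.312 = 2.6766918288 CYN
2.6766918288 CYN × 0.5312 = 1.42185869945856 ELX
1.42185869945856 ELX × 0.5564 = 0.791122180378742784 PRZ
Net change: 0.791122180378742784 − 1 = -0.208877819621257216 PRZ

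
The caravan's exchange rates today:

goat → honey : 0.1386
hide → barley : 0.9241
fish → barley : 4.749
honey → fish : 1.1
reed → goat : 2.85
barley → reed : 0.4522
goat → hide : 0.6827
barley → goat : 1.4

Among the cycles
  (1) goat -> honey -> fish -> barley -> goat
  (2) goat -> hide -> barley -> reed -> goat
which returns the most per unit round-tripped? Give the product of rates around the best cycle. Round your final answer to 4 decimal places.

1.0136

(1) 0.1386 × 1.1 × 4.749 × 1.4 = 1.01365
(2) 0.6827 × 0.9241 × 0.4522 × 2.85 = 0.81306
Highest is cycle (1) at 1.0136 (>1, arbitrage).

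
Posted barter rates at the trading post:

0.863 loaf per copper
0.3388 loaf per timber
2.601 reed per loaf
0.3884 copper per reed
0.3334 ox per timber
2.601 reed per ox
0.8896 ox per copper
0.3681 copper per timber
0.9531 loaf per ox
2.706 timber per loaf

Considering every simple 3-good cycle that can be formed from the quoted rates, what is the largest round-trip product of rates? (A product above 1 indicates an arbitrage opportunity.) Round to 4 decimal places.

0.8987

ox→reed→copper→ox: 2.601 × 0.3884 × 0.8896 = 0.89870
copper→loaf→reed→copper: 0.863 × 2.601 × 0.3884 = 0.87183
ox→loaf→timber→ox: 0.9531 × 2.706 × 0.3334 = 0.85987
copper→loaf→timber→copper: 0.863 × 2.706 × 0.3681 = 0.85962
Maximum is ox→reed→copper→ox at 0.8987; no arbitrage — every cycle loses value.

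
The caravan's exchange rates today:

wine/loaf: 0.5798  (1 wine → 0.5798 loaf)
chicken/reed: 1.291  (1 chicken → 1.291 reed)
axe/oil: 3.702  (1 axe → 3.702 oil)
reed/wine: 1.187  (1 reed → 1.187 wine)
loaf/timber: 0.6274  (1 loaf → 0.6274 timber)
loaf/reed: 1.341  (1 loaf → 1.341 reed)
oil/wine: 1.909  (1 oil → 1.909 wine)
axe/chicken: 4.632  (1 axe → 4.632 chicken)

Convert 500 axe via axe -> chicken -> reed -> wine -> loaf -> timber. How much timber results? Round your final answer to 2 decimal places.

500 axe × 4.632 = 2316 chicken
2316 chicken × 1.291 = 2989.956 reed
2989.956 reed × 1.187 = 3549.077772 wine
3549.077772 wine × 0.5798 = 2057.7552922056 loaf
2057.7552922056 loaf × 0.6274 = 1291.03567032979344 timber

1291.04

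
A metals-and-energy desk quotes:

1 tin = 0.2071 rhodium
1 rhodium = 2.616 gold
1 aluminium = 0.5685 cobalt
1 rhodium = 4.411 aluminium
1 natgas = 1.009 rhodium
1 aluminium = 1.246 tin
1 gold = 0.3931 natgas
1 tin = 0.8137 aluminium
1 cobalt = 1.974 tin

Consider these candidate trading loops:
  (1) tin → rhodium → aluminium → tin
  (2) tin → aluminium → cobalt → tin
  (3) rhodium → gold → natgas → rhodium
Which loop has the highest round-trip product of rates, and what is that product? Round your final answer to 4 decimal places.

1.1382

(1) 0.2071 × 4.411 × 1.246 = 1.13824
(2) 0.8137 × 0.5685 × 1.974 = 0.91315
(3) 2.616 × 0.3931 × 1.009 = 1.03760
Highest is cycle (1) at 1.1382 (>1, arbitrage).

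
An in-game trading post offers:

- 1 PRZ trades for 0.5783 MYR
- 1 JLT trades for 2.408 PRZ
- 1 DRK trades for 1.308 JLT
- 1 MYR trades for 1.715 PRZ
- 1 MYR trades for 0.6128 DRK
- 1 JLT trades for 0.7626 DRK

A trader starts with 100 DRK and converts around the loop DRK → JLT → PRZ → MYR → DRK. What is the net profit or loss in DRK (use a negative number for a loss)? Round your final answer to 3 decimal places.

11.618

100 DRK × 1.308 = 130.8 JLT
130.8 JLT × 2.408 = 314.9664 PRZ
314.9664 PRZ × 0.5783 = 182.14506912 MYR
182.14506912 MYR × 0.6128 = 111.618498356736 DRK
Net change: 111.618498356736 − 100 = 11.618498356736 DRK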